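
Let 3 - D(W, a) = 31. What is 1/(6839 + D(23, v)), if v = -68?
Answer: 1/6811 ≈ 0.00014682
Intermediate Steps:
D(W, a) = -28 (D(W, a) = 3 - 1*31 = 3 - 31 = -28)
1/(6839 + D(23, v)) = 1/(6839 - 28) = 1/6811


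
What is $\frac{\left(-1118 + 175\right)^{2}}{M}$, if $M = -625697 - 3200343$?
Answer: $- \frac{889249}{3826040} \approx -0.23242$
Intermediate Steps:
$M = -3826040$ ($M = -625697 - 3200343 = -3826040$)
$\frac{\left(-1118 + 175\right)^{2}}{M} = \frac{\left(-1118 + 175\right)^{2}}{-3826040} = \left(-943\right)^{2} \left(- \frac{1}{3826040}\right) = 889249 \left(- \frac{1}{3826040}\right) = - \frac{889249}{3826040}$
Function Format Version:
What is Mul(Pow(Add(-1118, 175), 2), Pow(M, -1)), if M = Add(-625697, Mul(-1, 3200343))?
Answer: Rational(-889249, 3826040) ≈ -0.23242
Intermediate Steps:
M = -3826040 (M = Add(-625697, -3200343) = -3826040)
Mul(Pow(Add(-1118, 175), 2), Pow(M, -1)) = Mul(Pow(Add(-1118, 175), 2), Pow(-3826040, -1)) = Mul(Pow(-943, 2), Rational(-1, 3826040)) = Mul(889249, Rational(-1, 3826040)) = Rational(-889249, 3826040)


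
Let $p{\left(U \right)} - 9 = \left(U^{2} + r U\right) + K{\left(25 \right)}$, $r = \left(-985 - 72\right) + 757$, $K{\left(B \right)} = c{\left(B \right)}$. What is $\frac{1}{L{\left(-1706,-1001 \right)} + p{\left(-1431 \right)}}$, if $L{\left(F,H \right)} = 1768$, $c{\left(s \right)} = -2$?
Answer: $\frac{1}{2478836} \approx 4.0342 \cdot 10^{-7}$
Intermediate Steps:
$K{\left(B \right)} = -2$
$r = -300$ ($r = -1057 + 757 = -300$)
$p{\left(U \right)} = 7 + U^{2} - 300 U$ ($p{\left(U \right)} = 9 - \left(2 - U^{2} + 300 U\right) = 7 + U^{2} - 300 U$)
$\frac{1}{L{\left(-1706,-1001 \right)} + p{\left(-1431 \right)}} = \frac{1}{1768 + \left(7 + \left(-1431\right)^{2} - -429300\right)} = \frac{1}{1768 + \left(7 + 2047761 + 429300\right)} = \frac{1}{1768 + 2477068} = \frac{1}{2478836}$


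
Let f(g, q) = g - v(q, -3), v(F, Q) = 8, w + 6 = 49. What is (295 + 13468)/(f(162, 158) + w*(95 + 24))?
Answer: 13763/5271 ≈ 2.6111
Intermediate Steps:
w = 43 (w = -6 + 49 = 43)
f(g, q) = -8 + g (f(g, q) = g - 1*8 = g - 8 = -8 + g)
(295 + 13468)/(f(162, 158) + w*(95 + 24)) = (295 + 13468)/((-8 + 162) + 43*(95 + 24)) = 13763/(154 + 43*119) = 13763/(154 + 5117) = 13763/5271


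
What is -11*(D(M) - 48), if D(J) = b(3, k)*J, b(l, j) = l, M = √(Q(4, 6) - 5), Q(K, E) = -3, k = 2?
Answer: 528 - 66*I*√2 ≈ 528.0 - 93.338*I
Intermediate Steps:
M = 2*I*√2 (M = √(-3 - 5) = √(-8) = 2*I*√2 ≈ 2.8284*I)
D(J) = 3*J
-11*(D(M) - 48) = -11*(3*(2*I*√2) - 48) = -11*(6*I*√2 - 48) = -11*(-48 + 6*I*√2) = 528 - 66*I*√2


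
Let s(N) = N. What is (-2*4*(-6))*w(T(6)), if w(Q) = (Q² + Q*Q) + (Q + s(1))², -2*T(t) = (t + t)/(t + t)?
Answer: 36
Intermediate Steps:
T(t) = -½ (T(t) = -(t + t)/(2*(t + t)) = -2*t/(2*(2*t)) = -2*t*1/(2*t)/2 = -½*1 = -½)
w(Q) = (1 + Q)² + 2*Q² (w(Q) = (Q² + Q*Q) + (Q + 1)² = (Q² + Q²) + (1 + Q)² = 2*Q² + (1 + Q)² = (1 + Q)² + 2*Q²)
(-2*4*(-6))*w(T(6)) = (-2*4*(-6))*((1 - ½)² + 2*(-½)²) = (-8*(-6))*((½)² + 2*(¼)) = 48*(¼ + ½) = 48*(¾) = 36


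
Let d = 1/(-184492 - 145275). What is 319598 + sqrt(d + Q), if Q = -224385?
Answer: 319598 + 2*I*sqrt(6100258189166758)/329767 ≈ 3.196e+5 + 473.69*I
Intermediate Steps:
d = -1/329767 (d = 1/(-329767) = -1/329767 ≈ -3.0324e-6)
319598 + sqrt(d + Q) = 319598 + sqrt(-1/329767 - 224385) = 319598 + sqrt(-73994768296/329767) = 319598 + 2*I*sqrt(6100258189166758)/329767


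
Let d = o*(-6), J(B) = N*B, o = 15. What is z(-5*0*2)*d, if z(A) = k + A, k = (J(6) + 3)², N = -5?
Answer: -65610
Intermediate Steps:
J(B) = -5*B
k = 729 (k = (-5*6 + 3)² = (-30 + 3)² = (-27)² = 729)
z(A) = 729 + A
d = -90 (d = 15*(-6) = -90)
z(-5*0*2)*d = (729 - 5*0*2)*(-90) = (729 + 0*2)*(-90) = (729 + 0)*(-90) = 729*(-90) = -65610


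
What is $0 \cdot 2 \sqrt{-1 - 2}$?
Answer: $0$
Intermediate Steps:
$0 \cdot 2 \sqrt{-1 - 2} = 0 \sqrt{-3} = 0 i \sqrt{3} = 0$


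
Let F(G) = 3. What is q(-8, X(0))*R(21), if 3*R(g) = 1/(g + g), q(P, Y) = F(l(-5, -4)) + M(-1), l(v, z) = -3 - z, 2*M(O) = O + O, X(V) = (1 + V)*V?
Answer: 1/63 ≈ 0.015873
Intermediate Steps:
X(V) = V*(1 + V)
M(O) = O (M(O) = (O + O)/2 = (2*O)/2 = O)
q(P, Y) = 2 (q(P, Y) = 3 - 1 = 2)
R(g) = 1/(6*g) (R(g) = 1/(3*(g + g)) = 1/(3*((2*g))) = (1/(2*g))/3 = 1/(6*g))
q(-8, X(0))*R(21) = 2*((⅙)/21) = 2*((⅙)*(1/21)) = 2*(1/126) = 1/63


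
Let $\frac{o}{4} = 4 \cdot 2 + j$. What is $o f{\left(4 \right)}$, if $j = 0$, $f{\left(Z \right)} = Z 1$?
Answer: $128$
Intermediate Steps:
$f{\left(Z \right)} = Z$
$o = 32$ ($o = 4 \left(4 \cdot 2 + 0\right) = 4 \left(8 + 0\right) = 4 \cdot 8 = 32$)
$o f{\left(4 \right)} = 32 \cdot 4 = 128$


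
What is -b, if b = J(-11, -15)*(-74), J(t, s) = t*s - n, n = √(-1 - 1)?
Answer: 12210 - 74*I*√2 ≈ 12210.0 - 104.65*I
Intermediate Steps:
n = I*√2 (n = √(-2) = I*√2 ≈ 1.4142*I)
J(t, s) = s*t - I*√2 (J(t, s) = t*s - I*√2 = s*t - I*√2)
b = -12210 + 74*I*√2 (b = (-15*(-11) - I*√2)*(-74) = (165 - I*√2)*(-74) = -12210 + 74*I*√2 ≈ -12210.0 + 104.65*I)
-b = -(-12210 + 74*I*√2) = 12210 - 74*I*√2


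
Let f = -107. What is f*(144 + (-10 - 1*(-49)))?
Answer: -19581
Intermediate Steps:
f*(144 + (-10 - 1*(-49))) = -107*(144 + (-10 - 1*(-49))) = -107*(144 + (-10 + 49)) = -107*(144 + 39) = -107*183 = -19581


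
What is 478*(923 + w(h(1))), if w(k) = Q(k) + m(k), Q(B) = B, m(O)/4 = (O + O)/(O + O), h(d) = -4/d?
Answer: 441194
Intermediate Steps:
m(O) = 4 (m(O) = 4*((O + O)/(O + O)) = 4*((2*O)/((2*O))) = 4*((2*O)*(1/(2*O))) = 4*1 = 4)
w(k) = 4 + k (w(k) = k + 4 = 4 + k)
478*(923 + w(h(1))) = 478*(923 + (4 - 4/1)) = 478*(923 + (4 - 4*1)) = 478*(923 + (4 - 4)) = 478*(923 + 0) = 478*923 = 441194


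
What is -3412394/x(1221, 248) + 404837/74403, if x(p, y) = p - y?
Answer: -36214063483/10342017 ≈ -3501.6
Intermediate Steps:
-3412394/x(1221, 248) + 404837/74403 = -3412394/(1221 - 1*248) + 404837/74403 = -3412394/(1221 - 248) + 404837*(1/74403) = -3412394/973 + 404837/74403 = -36214063483/10342017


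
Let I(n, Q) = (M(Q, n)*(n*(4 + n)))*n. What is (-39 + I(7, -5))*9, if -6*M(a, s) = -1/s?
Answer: -471/2 ≈ -235.50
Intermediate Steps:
M(a, s) = 1/(6*s) (M(a, s) = -(-1)/(6*s) = 1/(6*s))
I(n, Q) = n*(⅔ + n/6) (I(n, Q) = ((1/(6*n))*(n*(4 + n)))*n = (⅔ + n/6)*n = n*(⅔ + n/6))
(-39 + I(7, -5))*9 = (-39 + (⅙)*7*(4 + 7))*9 = (-39 + (⅙)*7*11)*9 = (-39 + 77/6)*9 = -157/6*9 = -471/2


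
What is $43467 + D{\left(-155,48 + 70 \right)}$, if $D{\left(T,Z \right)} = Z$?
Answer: $43585$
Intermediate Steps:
$43467 + D{\left(-155,48 + 70 \right)} = 43467 + \left(48 + 70\right) = 43467 + 118 = 43585$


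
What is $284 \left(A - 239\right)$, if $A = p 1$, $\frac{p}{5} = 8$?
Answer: $-56516$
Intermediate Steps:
$p = 40$ ($p = 5 \cdot 8 = 40$)
$A = 40$ ($A = 40 \cdot 1 = 40$)
$284 \left(A - 239\right) = 284 \left(40 - 239\right) = 284 \left(-199\right) = -56516$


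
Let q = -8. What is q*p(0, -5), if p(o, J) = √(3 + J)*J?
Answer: 40*I*√2 ≈ 56.569*I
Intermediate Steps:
p(o, J) = J*√(3 + J)
q*p(0, -5) = -(-40)*√(3 - 5) = -(-40)*√(-2) = -(-40)*I*√2 = 40*I*√2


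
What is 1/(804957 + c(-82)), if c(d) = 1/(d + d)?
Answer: 164/132012947 ≈ 1.2423e-6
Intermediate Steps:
c(d) = 1/(2*d)
1/(804957 + c(-82)) = 1/(804957 + (½)/(-82)) = 1/(804957 + (½)*(-1/82)) = 1/(804957 - 1/164) = 1/(132012947/164) = 164/132012947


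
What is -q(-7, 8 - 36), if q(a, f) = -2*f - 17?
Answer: -39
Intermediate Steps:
q(a, f) = -17 - 2*f
-q(-7, 8 - 36) = -(-17 - 2*(8 - 36)) = -(-17 - 2*(-28)) = -(-17 + 56) = -1*39 = -39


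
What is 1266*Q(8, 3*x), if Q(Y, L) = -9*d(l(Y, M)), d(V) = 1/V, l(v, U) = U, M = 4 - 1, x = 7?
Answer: -3798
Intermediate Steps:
M = 3
d(V) = 1/V
Q(Y, L) = -3 (Q(Y, L) = -9/3 = -9*⅓ = -3)
1266*Q(8, 3*x) = 1266*(-3) = -3798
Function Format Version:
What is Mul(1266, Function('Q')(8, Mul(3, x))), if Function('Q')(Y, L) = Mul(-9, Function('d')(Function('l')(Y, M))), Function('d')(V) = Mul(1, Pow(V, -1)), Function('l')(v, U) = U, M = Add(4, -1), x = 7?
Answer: -3798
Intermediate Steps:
M = 3
Function('d')(V) = Pow(V, -1)
Function('Q')(Y, L) = -3 (Function('Q')(Y, L) = Mul(-9, Pow(3, -1)) = Mul(-9, Rational(1, 3)) = -3)
Mul(1266, Function('Q')(8, Mul(3, x))) = Mul(1266, -3) = -3798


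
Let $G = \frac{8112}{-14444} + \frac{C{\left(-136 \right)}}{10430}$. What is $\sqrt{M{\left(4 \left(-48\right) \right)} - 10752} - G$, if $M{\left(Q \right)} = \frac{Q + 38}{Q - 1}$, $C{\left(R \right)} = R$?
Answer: $\frac{10821568}{18831365} + \frac{13 i \sqrt{2369654}}{193} \approx 0.57466 + 103.69 i$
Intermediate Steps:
$M{\left(Q \right)} = \frac{38 + Q}{-1 + Q}$
$G = - \frac{10821568}{18831365}$ ($G = \frac{8112}{-14444} - \frac{136}{10430} = 8112 \left(- \frac{1}{14444}\right) - \frac{68}{5215} = - \frac{2028}{3611} - \frac{68}{5215} = - \frac{10821568}{18831365} \approx -0.57466$)
$\sqrt{M{\left(4 \left(-48\right) \right)} - 10752} - G = \sqrt{\frac{38 + 4 \left(-48\right)}{-1 + 4 \left(-48\right)} - 10752} - - \frac{10821568}{18831365} = \sqrt{\frac{38 - 192}{-1 - 192} - 10752} + \frac{10821568}{18831365} = \sqrt{\frac{1}{-193} \left(-154\right) - 10752} + \frac{10821568}{18831365} = \sqrt{\left(- \frac{1}{193}\right) \left(-154\right) - 10752} + \frac{10821568}{18831365} = \sqrt{\frac{154}{193} - 10752} + \frac{10821568}{18831365} = \sqrt{- \frac{2074982}{193}} + \frac{10821568}{18831365} = \frac{13 i \sqrt{2369654}}{193} + \frac{10821568}{18831365} = \frac{10821568}{18831365} + \frac{13 i \sqrt{2369654}}{193}$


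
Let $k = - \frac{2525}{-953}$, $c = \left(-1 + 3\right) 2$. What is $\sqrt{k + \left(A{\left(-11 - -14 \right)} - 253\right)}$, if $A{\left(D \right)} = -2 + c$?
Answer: $\frac{i \sqrt{225554134}}{953} \approx 15.759 i$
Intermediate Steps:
$c = 4$ ($c = 2 \cdot 2 = 4$)
$A{\left(D \right)} = 2$ ($A{\left(D \right)} = -2 + 4 = 2$)
$k = \frac{2525}{953}$ ($k = \left(-2525\right) \left(- \frac{1}{953}\right) = \frac{2525}{953} \approx 2.6495$)
$\sqrt{k + \left(A{\left(-11 - -14 \right)} - 253\right)} = \sqrt{\frac{2525}{953} + \left(2 - 253\right)} = \sqrt{\frac{2525}{953} - 251} = \sqrt{- \frac{236678}{953}} = \frac{i \sqrt{225554134}}{953}$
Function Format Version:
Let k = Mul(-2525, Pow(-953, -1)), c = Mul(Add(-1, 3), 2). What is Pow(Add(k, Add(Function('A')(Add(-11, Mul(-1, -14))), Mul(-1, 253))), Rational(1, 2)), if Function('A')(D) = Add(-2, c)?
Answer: Mul(Rational(1, 953), I, Pow(225554134, Rational(1, 2))) ≈ Mul(15.759, I)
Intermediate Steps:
c = 4 (c = Mul(2, 2) = 4)
Function('A')(D) = 2 (Function('A')(D) = Add(-2, 4) = 2)
k = Rational(2525, 953) (k = Mul(-2525, Rational(-1, 953)) = Rational(2525, 953) ≈ 2.6495)
Pow(Add(k, Add(Function('A')(Add(-11, Mul(-1, -14))), Mul(-1, 253))), Rational(1, 2)) = Pow(Add(Rational(2525, 953), Add(2, Mul(-1, 253))), Rational(1, 2)) = Pow(Add(Rational(2525, 953), Add(2, -253)), Rational(1, 2)) = Pow(Add(Rational(2525, 953), -251), Rational(1, 2)) = Pow(Rational(-236678, 953), Rational(1, 2)) = Mul(Rational(1, 953), I, Pow(225554134, Rational(1, 2)))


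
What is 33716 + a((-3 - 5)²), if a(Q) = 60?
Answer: 33776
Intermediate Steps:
33716 + a((-3 - 5)²) = 33716 + 60 = 33776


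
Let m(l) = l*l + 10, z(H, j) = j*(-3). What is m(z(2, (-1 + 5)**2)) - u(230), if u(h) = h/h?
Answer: 2313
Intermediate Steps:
u(h) = 1
z(H, j) = -3*j
m(l) = 10 + l**2 (m(l) = l**2 + 10 = 10 + l**2)
m(z(2, (-1 + 5)**2)) - u(230) = (10 + (-3*(-1 + 5)**2)**2) - 1*1 = (10 + (-3*4**2)**2) - 1 = (10 + (-3*16)**2) - 1 = (10 + (-48)**2) - 1 = (10 + 2304) - 1 = 2314 - 1 = 2313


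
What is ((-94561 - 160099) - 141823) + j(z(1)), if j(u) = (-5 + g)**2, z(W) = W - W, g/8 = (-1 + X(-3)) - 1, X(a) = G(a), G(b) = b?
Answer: -394458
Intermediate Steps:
X(a) = a
g = -40 (g = 8*((-1 - 3) - 1) = 8*(-4 - 1) = 8*(-5) = -40)
z(W) = 0
j(u) = 2025 (j(u) = (-5 - 40)**2 = (-45)**2 = 2025)
((-94561 - 160099) - 141823) + j(z(1)) = ((-94561 - 160099) - 141823) + 2025 = (-254660 - 141823) + 2025 = -396483 + 2025 = -394458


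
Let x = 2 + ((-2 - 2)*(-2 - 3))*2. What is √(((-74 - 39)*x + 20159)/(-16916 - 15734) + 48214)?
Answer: √2055868223222/6530 ≈ 219.58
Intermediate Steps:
x = 42 (x = 2 - 4*(-5)*2 = 2 + 20*2 = 2 + 40 = 42)
√(((-74 - 39)*x + 20159)/(-16916 - 15734) + 48214) = √(((-74 - 39)*42 + 20159)/(-16916 - 15734) + 48214) = √((-113*42 + 20159)/(-32650) + 48214) = √((-4746 + 20159)*(-1/32650) + 48214) = √(15413*(-1/32650) + 48214) = √(-15413/32650 + 48214) = √(1574171687/32650) = √2055868223222/6530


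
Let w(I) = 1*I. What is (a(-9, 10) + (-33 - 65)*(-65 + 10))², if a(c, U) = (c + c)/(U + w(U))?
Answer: 2904239881/100 ≈ 2.9042e+7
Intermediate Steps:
w(I) = I
a(c, U) = c/U (a(c, U) = (c + c)/(U + U) = (2*c)/((2*U)) = (2*c)*(1/(2*U)) = c/U)
(a(-9, 10) + (-33 - 65)*(-65 + 10))² = (-9/10 + (-33 - 65)*(-65 + 10))² = (-9*⅒ - 98*(-55))² = (-9/10 + 5390)² = (53891/10)² = 2904239881/100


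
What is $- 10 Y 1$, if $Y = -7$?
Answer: $70$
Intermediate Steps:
$- 10 Y 1 = \left(-10\right) \left(-7\right) 1 = 70 \cdot 1 = 70$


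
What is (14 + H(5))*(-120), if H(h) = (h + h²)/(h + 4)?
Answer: -2080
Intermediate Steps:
H(h) = (h + h²)/(4 + h)
(14 + H(5))*(-120) = (14 + 5*(1 + 5)/(4 + 5))*(-120) = (14 + 5*6/9)*(-120) = (14 + 5*(⅑)*6)*(-120) = (14 + 10/3)*(-120) = (52/3)*(-120) = -2080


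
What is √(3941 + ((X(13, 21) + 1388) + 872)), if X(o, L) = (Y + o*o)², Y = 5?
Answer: 3*√4053 ≈ 190.99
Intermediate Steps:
X(o, L) = (5 + o²)² (X(o, L) = (5 + o*o)² = (5 + o²)²)
√(3941 + ((X(13, 21) + 1388) + 872)) = √(3941 + (((5 + 13²)² + 1388) + 872)) = √(3941 + (((5 + 169)² + 1388) + 872)) = √(3941 + ((174² + 1388) + 872)) = √(3941 + ((30276 + 1388) + 872)) = √(3941 + (31664 + 872)) = √(3941 + 32536) = √36477 = 3*√4053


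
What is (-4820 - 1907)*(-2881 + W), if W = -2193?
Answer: 34132798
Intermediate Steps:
(-4820 - 1907)*(-2881 + W) = (-4820 - 1907)*(-2881 - 2193) = -6727*(-5074) = 34132798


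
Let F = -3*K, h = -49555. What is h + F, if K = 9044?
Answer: -76687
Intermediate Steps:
F = -27132 (F = -3*9044 = -27132)
h + F = -49555 - 27132 = -76687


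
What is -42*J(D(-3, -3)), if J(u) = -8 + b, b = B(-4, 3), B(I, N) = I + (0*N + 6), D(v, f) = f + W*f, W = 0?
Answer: 252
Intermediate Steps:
D(v, f) = f (D(v, f) = f + 0*f = f + 0 = f)
B(I, N) = 6 + I (B(I, N) = I + (0 + 6) = I + 6 = 6 + I)
b = 2 (b = 6 - 4 = 2)
J(u) = -6 (J(u) = -8 + 2 = -6)
-42*J(D(-3, -3)) = -42*(-6) = 252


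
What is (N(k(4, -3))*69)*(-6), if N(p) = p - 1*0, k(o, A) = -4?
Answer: 1656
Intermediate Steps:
N(p) = p (N(p) = p + 0 = p)
(N(k(4, -3))*69)*(-6) = -4*69*(-6) = -276*(-6) = 1656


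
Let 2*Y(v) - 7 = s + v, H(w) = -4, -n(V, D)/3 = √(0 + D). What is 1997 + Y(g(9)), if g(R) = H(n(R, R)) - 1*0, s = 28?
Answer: 4025/2 ≈ 2012.5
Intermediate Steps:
n(V, D) = -3*√D (n(V, D) = -3*√(0 + D) = -3*√D)
g(R) = -4 (g(R) = -4 - 1*0 = -4 + 0 = -4)
Y(v) = 35/2 + v/2 (Y(v) = 7/2 + (28 + v)/2 = 7/2 + (14 + v/2) = 35/2 + v/2)
1997 + Y(g(9)) = 1997 + (35/2 + (½)*(-4)) = 1997 + (35/2 - 2) = 1997 + 31/2 = 4025/2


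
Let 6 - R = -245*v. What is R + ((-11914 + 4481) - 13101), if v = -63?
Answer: -35963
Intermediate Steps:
R = -15429 (R = 6 - (-245)*(-63) = 6 - 1*15435 = 6 - 15435 = -15429)
R + ((-11914 + 4481) - 13101) = -15429 + ((-11914 + 4481) - 13101) = -15429 + (-7433 - 13101) = -15429 - 20534 = -35963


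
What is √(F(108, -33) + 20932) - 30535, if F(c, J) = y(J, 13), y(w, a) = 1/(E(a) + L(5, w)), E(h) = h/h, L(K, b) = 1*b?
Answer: -30535 + √1339646/8 ≈ -30390.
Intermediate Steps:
L(K, b) = b
E(h) = 1
y(w, a) = 1/(1 + w)
F(c, J) = 1/(1 + J)
√(F(108, -33) + 20932) - 30535 = √(1/(1 - 33) + 20932) - 30535 = √(1/(-32) + 20932) - 30535 = √(-1/32 + 20932) - 30535 = √(669823/32) - 30535 = √1339646/8 - 30535 = -30535 + √1339646/8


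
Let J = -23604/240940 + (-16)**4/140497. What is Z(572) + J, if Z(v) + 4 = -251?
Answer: -307843556366/1208976685 ≈ -254.63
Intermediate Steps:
Z(v) = -255 (Z(v) = -4 - 251 = -255)
J = 445498309/1208976685 (J = -23604*1/240940 + 65536*(1/140497) = -843/8605 + 65536/140497 = 445498309/1208976685 ≈ 0.36849)
Z(572) + J = -255 + 445498309/1208976685 = -307843556366/1208976685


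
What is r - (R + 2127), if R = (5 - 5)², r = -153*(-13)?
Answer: -138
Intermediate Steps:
r = 1989
R = 0 (R = 0² = 0)
r - (R + 2127) = 1989 - (0 + 2127) = 1989 - 1*2127 = 1989 - 2127 = -138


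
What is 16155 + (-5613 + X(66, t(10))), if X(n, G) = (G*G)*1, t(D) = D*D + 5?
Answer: 21567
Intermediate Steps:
t(D) = 5 + D**2 (t(D) = D**2 + 5 = 5 + D**2)
X(n, G) = G**2 (X(n, G) = G**2*1 = G**2)
16155 + (-5613 + X(66, t(10))) = 16155 + (-5613 + (5 + 10**2)**2) = 16155 + (-5613 + (5 + 100)**2) = 16155 + (-5613 + 105**2) = 16155 + (-5613 + 11025) = 16155 + 5412 = 21567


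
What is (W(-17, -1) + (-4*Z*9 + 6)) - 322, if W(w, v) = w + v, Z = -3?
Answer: -226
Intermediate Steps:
W(w, v) = v + w
(W(-17, -1) + (-4*Z*9 + 6)) - 322 = ((-1 - 17) + (-4*(-3)*9 + 6)) - 322 = (-18 + (12*9 + 6)) - 322 = (-18 + (108 + 6)) - 322 = (-18 + 114) - 322 = 96 - 322 = -226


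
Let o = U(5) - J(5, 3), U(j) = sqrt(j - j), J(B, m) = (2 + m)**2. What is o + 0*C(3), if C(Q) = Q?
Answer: -25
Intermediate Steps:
U(j) = 0 (U(j) = sqrt(0) = 0)
o = -25 (o = 0 - (2 + 3)**2 = 0 - 1*5**2 = 0 - 1*25 = 0 - 25 = -25)
o + 0*C(3) = -25 + 0*3 = -25 + 0 = -25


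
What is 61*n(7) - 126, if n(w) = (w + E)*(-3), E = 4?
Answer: -2139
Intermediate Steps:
n(w) = -12 - 3*w (n(w) = (w + 4)*(-3) = (4 + w)*(-3) = -12 - 3*w)
61*n(7) - 126 = 61*(-12 - 3*7) - 126 = 61*(-12 - 21) - 126 = 61*(-33) - 126 = -2013 - 126 = -2139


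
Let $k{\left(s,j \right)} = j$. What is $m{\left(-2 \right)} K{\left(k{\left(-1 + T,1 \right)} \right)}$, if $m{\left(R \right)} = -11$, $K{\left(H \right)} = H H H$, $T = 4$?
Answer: $-11$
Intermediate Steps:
$K{\left(H \right)} = H^{3}$ ($K{\left(H \right)} = H^{2} H = H^{3}$)
$m{\left(-2 \right)} K{\left(k{\left(-1 + T,1 \right)} \right)} = - 11 \cdot 1^{3} = \left(-11\right) 1 = -11$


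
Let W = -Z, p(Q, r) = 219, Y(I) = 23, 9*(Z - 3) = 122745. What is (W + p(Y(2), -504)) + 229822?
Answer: 649199/3 ≈ 2.1640e+5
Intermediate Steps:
Z = 40924/3 (Z = 3 + (⅑)*122745 = 3 + 40915/3 = 40924/3 ≈ 13641.)
W = -40924/3 (W = -1*40924/3 = -40924/3 ≈ -13641.)
(W + p(Y(2), -504)) + 229822 = (-40924/3 + 219) + 229822 = -40267/3 + 229822 = 649199/3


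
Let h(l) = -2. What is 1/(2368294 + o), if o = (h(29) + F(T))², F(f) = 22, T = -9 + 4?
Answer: 1/2368694 ≈ 4.2217e-7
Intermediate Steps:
T = -5
o = 400 (o = (-2 + 22)² = 20² = 400)
1/(2368294 + o) = 1/(2368294 + 400) = 1/2368694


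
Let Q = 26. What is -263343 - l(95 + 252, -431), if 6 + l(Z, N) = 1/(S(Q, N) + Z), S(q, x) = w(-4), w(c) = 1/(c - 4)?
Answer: -730760183/2775 ≈ -2.6334e+5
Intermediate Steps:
w(c) = 1/(-4 + c)
S(q, x) = -⅛ (S(q, x) = 1/(-4 - 4) = 1/(-8) = -⅛)
l(Z, N) = -6 + 1/(-⅛ + Z)
-263343 - l(95 + 252, -431) = -263343 - 2*(7 - 24*(95 + 252))/(-1 + 8*(95 + 252)) = -263343 - 2*(7 - 24*347)/(-1 + 8*347) = -263343 - 2*(7 - 8328)/(-1 + 2776) = -263343 - 2*(-8321)/2775 = -263343 - 1*(-16642/2775) = -263343 + 16642/2775 = -730760183/2775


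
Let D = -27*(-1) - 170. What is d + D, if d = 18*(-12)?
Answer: -359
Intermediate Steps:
d = -216
D = -143 (D = 27 - 170 = -143)
d + D = -216 - 143 = -359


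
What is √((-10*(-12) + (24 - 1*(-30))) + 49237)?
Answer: √49411 ≈ 222.29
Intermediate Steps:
√((-10*(-12) + (24 - 1*(-30))) + 49237) = √((120 + (24 + 30)) + 49237) = √((120 + 54) + 49237) = √(174 + 49237) = √49411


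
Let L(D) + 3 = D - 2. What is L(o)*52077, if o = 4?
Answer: -52077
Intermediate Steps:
L(D) = -5 + D (L(D) = -3 + (D - 2) = -3 + (-2 + D) = -5 + D)
L(o)*52077 = (-5 + 4)*52077 = -1*52077 = -52077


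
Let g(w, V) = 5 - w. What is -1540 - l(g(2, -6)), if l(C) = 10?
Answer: -1550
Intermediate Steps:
-1540 - l(g(2, -6)) = -1540 - 1*10 = -1540 - 10 = -1550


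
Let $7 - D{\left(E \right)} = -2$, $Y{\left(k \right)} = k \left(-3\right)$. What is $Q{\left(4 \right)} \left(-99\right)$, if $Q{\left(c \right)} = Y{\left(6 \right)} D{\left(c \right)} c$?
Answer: $64152$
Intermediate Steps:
$Y{\left(k \right)} = - 3 k$
$D{\left(E \right)} = 9$ ($D{\left(E \right)} = 7 - -2 = 7 + 2 = 9$)
$Q{\left(c \right)} = - 162 c$ ($Q{\left(c \right)} = \left(-3\right) 6 \cdot 9 c = \left(-18\right) 9 c = - 162 c$)
$Q{\left(4 \right)} \left(-99\right) = \left(-162\right) 4 \left(-99\right) = \left(-648\right) \left(-99\right) = 64152$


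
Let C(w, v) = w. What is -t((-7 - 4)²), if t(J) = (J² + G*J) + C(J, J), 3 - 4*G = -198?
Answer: -83369/4 ≈ -20842.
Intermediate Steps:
G = 201/4 (G = ¾ - ¼*(-198) = ¾ + 99/2 = 201/4 ≈ 50.250)
t(J) = J² + 205*J/4 (t(J) = (J² + 201*J/4) + J = J² + 205*J/4)
-t((-7 - 4)²) = -(-7 - 4)²*(205 + 4*(-7 - 4)²)/4 = -(-11)²*(205 + 4*(-11)²)/4 = -121*(205 + 4*121)/4 = -121*(205 + 484)/4 = -121*689/4 = -1*83369/4 = -83369/4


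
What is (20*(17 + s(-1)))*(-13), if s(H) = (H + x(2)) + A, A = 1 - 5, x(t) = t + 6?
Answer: -5200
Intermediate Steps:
x(t) = 6 + t
A = -4
s(H) = 4 + H (s(H) = (H + (6 + 2)) - 4 = (H + 8) - 4 = (8 + H) - 4 = 4 + H)
(20*(17 + s(-1)))*(-13) = (20*(17 + (4 - 1)))*(-13) = (20*(17 + 3))*(-13) = (20*20)*(-13) = 400*(-13) = -5200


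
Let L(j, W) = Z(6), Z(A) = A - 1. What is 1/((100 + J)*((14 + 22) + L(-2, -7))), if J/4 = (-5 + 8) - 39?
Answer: -1/1804 ≈ -0.00055432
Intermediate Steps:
Z(A) = -1 + A
L(j, W) = 5 (L(j, W) = -1 + 6 = 5)
J = -144 (J = 4*((-5 + 8) - 39) = 4*(3 - 39) = 4*(-36) = -144)
1/((100 + J)*((14 + 22) + L(-2, -7))) = 1/((100 - 144)*((14 + 22) + 5)) = 1/(-44*(36 + 5)) = 1/(-44*41) = 1/(-1804) = -1/1804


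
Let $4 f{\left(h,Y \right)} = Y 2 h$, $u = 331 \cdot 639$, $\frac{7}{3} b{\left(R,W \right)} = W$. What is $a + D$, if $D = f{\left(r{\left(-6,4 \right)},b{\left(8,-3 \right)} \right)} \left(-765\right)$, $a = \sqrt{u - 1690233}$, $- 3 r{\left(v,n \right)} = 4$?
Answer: $- \frac{4590}{7} + 2 i \sqrt{369681} \approx -655.71 + 1216.0 i$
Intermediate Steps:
$b{\left(R,W \right)} = \frac{3 W}{7}$
$u = 211509$
$r{\left(v,n \right)} = - \frac{4}{3}$ ($r{\left(v,n \right)} = \left(- \frac{1}{3}\right) 4 = - \frac{4}{3}$)
$f{\left(h,Y \right)} = \frac{Y h}{2}$ ($f{\left(h,Y \right)} = \frac{Y 2 h}{4} = \frac{2 Y h}{4} = \frac{Y h}{2}$)
$a = 2 i \sqrt{369681}$ ($a = \sqrt{211509 - 1690233} = \sqrt{-1478724} = 2 i \sqrt{369681} \approx 1216.0 i$)
$D = - \frac{4590}{7}$ ($D = \frac{1}{2} \cdot \frac{3}{7} \left(-3\right) \left(- \frac{4}{3}\right) \left(-765\right) = \frac{1}{2} \left(- \frac{9}{7}\right) \left(- \frac{4}{3}\right) \left(-765\right) = \frac{6}{7} \left(-765\right) = - \frac{4590}{7} \approx -655.71$)
$a + D = 2 i \sqrt{369681} - \frac{4590}{7} = - \frac{4590}{7} + 2 i \sqrt{369681}$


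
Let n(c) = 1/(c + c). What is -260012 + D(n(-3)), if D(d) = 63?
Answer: -259949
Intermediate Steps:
n(c) = 1/(2*c)
-260012 + D(n(-3)) = -260012 + 63 = -259949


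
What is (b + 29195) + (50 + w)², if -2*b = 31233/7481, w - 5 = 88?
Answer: 742742295/14962 ≈ 49642.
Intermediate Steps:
w = 93 (w = 5 + 88 = 93)
b = -31233/14962 (b = -31233/(2*7481) = -½*31233/7481 = -31233/14962 ≈ -2.0875)
(b + 29195) + (50 + w)² = (-31233/14962 + 29195) + (50 + 93)² = 436784357/14962 + 143² = 436784357/14962 + 20449 = 742742295/14962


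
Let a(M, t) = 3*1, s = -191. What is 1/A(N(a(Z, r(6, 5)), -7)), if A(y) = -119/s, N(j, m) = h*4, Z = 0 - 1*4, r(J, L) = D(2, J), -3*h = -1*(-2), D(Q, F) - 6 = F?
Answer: 191/119 ≈ 1.6050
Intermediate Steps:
D(Q, F) = 6 + F
h = -⅔ (h = -(-1)*(-2)/3 = -⅓*2 = -⅔ ≈ -0.66667)
r(J, L) = 6 + J
Z = -4 (Z = 0 - 4 = -4)
a(M, t) = 3
N(j, m) = -8/3 (N(j, m) = -⅔*4 = -8/3)
A(y) = 119/191 (A(y) = -119/(-191) = -119*(-1/191) = 119/191)
1/A(N(a(Z, r(6, 5)), -7)) = 1/(119/191) = 191/119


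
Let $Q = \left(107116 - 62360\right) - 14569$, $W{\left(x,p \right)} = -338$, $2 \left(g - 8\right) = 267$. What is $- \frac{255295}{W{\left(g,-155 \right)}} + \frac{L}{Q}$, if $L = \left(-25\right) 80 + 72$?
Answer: $\frac{7705938501}{10203206} \approx 755.25$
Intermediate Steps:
$g = \frac{283}{2}$ ($g = 8 + \frac{1}{2} \cdot 267 = 8 + \frac{267}{2} = \frac{283}{2} \approx 141.5$)
$Q = 30187$ ($Q = 44756 - 14569 = 30187$)
$L = -1928$ ($L = -2000 + 72 = -1928$)
$- \frac{255295}{W{\left(g,-155 \right)}} + \frac{L}{Q} = - \frac{255295}{-338} - \frac{1928}{30187} = \left(-255295\right) \left(- \frac{1}{338}\right) - \frac{1928}{30187} = \frac{255295}{338} - \frac{1928}{30187} = \frac{7705938501}{10203206}$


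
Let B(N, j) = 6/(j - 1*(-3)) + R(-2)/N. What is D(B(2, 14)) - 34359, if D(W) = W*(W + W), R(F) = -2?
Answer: -9929509/289 ≈ -34358.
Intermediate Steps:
B(N, j) = -2/N + 6/(3 + j) (B(N, j) = 6/(j - 1*(-3)) - 2/N = 6/(j + 3) - 2/N = 6/(3 + j) - 2/N = -2/N + 6/(3 + j))
D(W) = 2*W² (D(W) = W*(2*W) = 2*W²)
D(B(2, 14)) - 34359 = 2*(2*(-3 - 1*14 + 3*2)/(2*(3 + 14)))² - 34359 = 2*(2*(½)*(-3 - 14 + 6)/17)² - 34359 = 2*(2*(½)*(1/17)*(-11))² - 34359 = 2*(-11/17)² - 34359 = 2*(121/289) - 34359 = 242/289 - 34359 = -9929509/289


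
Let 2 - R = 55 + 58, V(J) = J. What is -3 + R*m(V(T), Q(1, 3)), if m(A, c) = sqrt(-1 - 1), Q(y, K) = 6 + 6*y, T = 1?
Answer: -3 - 111*I*sqrt(2) ≈ -3.0 - 156.98*I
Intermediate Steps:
m(A, c) = I*sqrt(2) (m(A, c) = sqrt(-2) = I*sqrt(2))
R = -111 (R = 2 - (55 + 58) = 2 - 1*113 = 2 - 113 = -111)
-3 + R*m(V(T), Q(1, 3)) = -3 - 111*I*sqrt(2)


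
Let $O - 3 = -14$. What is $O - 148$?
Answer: $-159$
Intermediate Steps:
$O = -11$ ($O = 3 - 14 = -11$)
$O - 148 = -11 - 148 = -159$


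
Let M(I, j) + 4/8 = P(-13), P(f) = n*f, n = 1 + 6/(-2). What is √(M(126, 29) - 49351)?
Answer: I*√197302/2 ≈ 222.09*I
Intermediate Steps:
n = -2 (n = 1 - ½*6 = 1 - 3 = -2)
P(f) = -2*f
M(I, j) = 51/2 (M(I, j) = -½ - 2*(-13) = -½ + 26 = 51/2)
√(M(126, 29) - 49351) = √(51/2 - 49351) = √(-98651/2) = I*√197302/2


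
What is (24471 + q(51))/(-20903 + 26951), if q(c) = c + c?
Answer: 8191/2016 ≈ 4.0630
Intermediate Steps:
q(c) = 2*c
(24471 + q(51))/(-20903 + 26951) = (24471 + 2*51)/(-20903 + 26951) = (24471 + 102)/6048 = 24573*(1/6048) = 8191/2016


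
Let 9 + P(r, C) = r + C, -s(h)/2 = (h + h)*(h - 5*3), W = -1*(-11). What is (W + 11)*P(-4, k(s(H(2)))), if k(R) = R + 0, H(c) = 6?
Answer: 4466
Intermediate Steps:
W = 11
s(h) = -4*h*(-15 + h) (s(h) = -2*(h + h)*(h - 5*3) = -2*2*h*(h - 15) = -2*2*h*(-15 + h) = -4*h*(-15 + h))
k(R) = R
P(r, C) = -9 + C + r (P(r, C) = -9 + (r + C) = -9 + (C + r) = -9 + C + r)
(W + 11)*P(-4, k(s(H(2)))) = (11 + 11)*(-9 + 4*6*(15 - 1*6) - 4) = 22*(-9 + 4*6*(15 - 6) - 4) = 22*(-9 + 4*6*9 - 4) = 22*(-9 + 216 - 4) = 22*203 = 4466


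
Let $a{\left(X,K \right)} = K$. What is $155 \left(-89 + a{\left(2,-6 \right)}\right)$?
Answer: $-14725$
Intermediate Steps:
$155 \left(-89 + a{\left(2,-6 \right)}\right) = 155 \left(-89 - 6\right) = 155 \left(-95\right) = -14725$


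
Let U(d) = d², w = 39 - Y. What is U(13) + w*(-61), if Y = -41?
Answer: -4711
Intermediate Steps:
w = 80 (w = 39 - 1*(-41) = 39 + 41 = 80)
U(13) + w*(-61) = 13² + 80*(-61) = 169 - 4880 = -4711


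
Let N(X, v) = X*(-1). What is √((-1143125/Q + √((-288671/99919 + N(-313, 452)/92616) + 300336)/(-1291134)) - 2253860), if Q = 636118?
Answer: √(-4613121810711000012084477056908305772956613560 - 342603834049428343568722*√6430006717744883807738130)/45241169185830271836 ≈ 1501.3*I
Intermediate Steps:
N(X, v) = -X
√((-1143125/Q + √((-288671/99919 + N(-313, 452)/92616) + 300336)/(-1291134)) - 2253860) = √((-1143125/636118 + √((-288671/99919 - 1*(-313)/92616) + 300336)/(-1291134)) - 2253860) = √((-1143125*1/636118 + √((-288671*1/99919 + 313*(1/92616)) + 300336)*(-1/1291134)) - 2253860) = √((-1143125/636118 + √((-288671/99919 + 313/92616) + 300336)*(-1/1291134)) - 2253860) = √((-1143125/636118 + √(-26704278689/9254098104 + 300336)*(-1/1291134)) - 2253860) = √((-1143125/636118 + √(2779312103884255/9254098104)*(-1/1291134)) - 2253860) = √((-1143125/636118 + (√6430006717744883807738130/4627049052)*(-1/1291134)) - 2253860) = √((-1143125/636118 - √6430006717744883807738130/5974140350704968) - 2253860) = √(-1433722058605/636118 - √6430006717744883807738130/5974140350704968)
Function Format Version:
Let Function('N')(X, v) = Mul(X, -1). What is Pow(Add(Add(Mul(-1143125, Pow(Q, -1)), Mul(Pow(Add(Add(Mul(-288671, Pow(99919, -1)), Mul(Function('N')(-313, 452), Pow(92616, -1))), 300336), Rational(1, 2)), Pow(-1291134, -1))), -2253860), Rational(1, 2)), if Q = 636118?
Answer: Mul(Rational(1, 45241169185830271836), Pow(Add(-4613121810711000012084477056908305772956613560, Mul(-342603834049428343568722, Pow(6430006717744883807738130, Rational(1, 2)))), Rational(1, 2))) ≈ Mul(1501.3, I)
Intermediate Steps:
Function('N')(X, v) = Mul(-1, X)
Pow(Add(Add(Mul(-1143125, Pow(Q, -1)), Mul(Pow(Add(Add(Mul(-288671, Pow(99919, -1)), Mul(Function('N')(-313, 452), Pow(92616, -1))), 300336), Rational(1, 2)), Pow(-1291134, -1))), -2253860), Rational(1, 2)) = Pow(Add(Add(Mul(-1143125, Pow(636118, -1)), Mul(Pow(Add(Add(Mul(-288671, Pow(99919, -1)), Mul(Mul(-1, -313), Pow(92616, -1))), 300336), Rational(1, 2)), Pow(-1291134, -1))), -2253860), Rational(1, 2)) = Pow(Add(Add(Mul(-1143125, Rational(1, 636118)), Mul(Pow(Add(Add(Mul(-288671, Rational(1, 99919)), Mul(313, Rational(1, 92616))), 300336), Rational(1, 2)), Rational(-1, 1291134))), -2253860), Rational(1, 2)) = Pow(Add(Add(Rational(-1143125, 636118), Mul(Pow(Add(Add(Rational(-288671, 99919), Rational(313, 92616)), 300336), Rational(1, 2)), Rational(-1, 1291134))), -2253860), Rational(1, 2)) = Pow(Add(Add(Rational(-1143125, 636118), Mul(Pow(Add(Rational(-26704278689, 9254098104), 300336), Rational(1, 2)), Rational(-1, 1291134))), -2253860), Rational(1, 2)) = Pow(Add(Add(Rational(-1143125, 636118), Mul(Pow(Rational(2779312103884255, 9254098104), Rational(1, 2)), Rational(-1, 1291134))), -2253860), Rational(1, 2)) = Pow(Add(Add(Rational(-1143125, 636118), Mul(Mul(Rational(1, 4627049052), Pow(6430006717744883807738130, Rational(1, 2))), Rational(-1, 1291134))), -2253860), Rational(1, 2)) = Pow(Add(Add(Rational(-1143125, 636118), Mul(Rational(-1, 5974140350704968), Pow(6430006717744883807738130, Rational(1, 2)))), -2253860), Rational(1, 2)) = Pow(Add(Rational(-1433722058605, 636118), Mul(Rational(-1, 5974140350704968), Pow(6430006717744883807738130, Rational(1, 2)))), Rational(1, 2))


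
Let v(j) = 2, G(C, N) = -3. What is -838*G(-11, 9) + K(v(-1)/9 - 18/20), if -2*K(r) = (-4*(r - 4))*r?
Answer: 10207381/4050 ≈ 2520.3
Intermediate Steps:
K(r) = -r*(16 - 4*r)/2 (K(r) = -(-4*(r - 4))*r/2 = -(-4*(-4 + r))*r/2 = -(16 - 4*r)*r/2 = -r*(16 - 4*r)/2)
-838*G(-11, 9) + K(v(-1)/9 - 18/20) = -838*(-3) + 2*(2/9 - 18/20)*(-4 + (2/9 - 18/20)) = 2514 + 2*(2*(1/9) - 18*1/20)*(-4 + (2*(1/9) - 18*1/20)) = 2514 + 2*(2/9 - 9/10)*(-4 + (2/9 - 9/10)) = 2514 + 2*(-61/90)*(-4 - 61/90) = 2514 + 2*(-61/90)*(-421/90) = 2514 + 25681/4050 = 10207381/4050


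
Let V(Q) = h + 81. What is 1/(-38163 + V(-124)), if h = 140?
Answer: -1/37942 ≈ -2.6356e-5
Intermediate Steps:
V(Q) = 221 (V(Q) = 140 + 81 = 221)
1/(-38163 + V(-124)) = 1/(-38163 + 221) = 1/(-37942) = -1/37942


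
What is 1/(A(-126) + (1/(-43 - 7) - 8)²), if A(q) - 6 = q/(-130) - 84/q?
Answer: 97500/7015739 ≈ 0.013897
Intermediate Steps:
A(q) = 6 - 84/q - q/130 (A(q) = 6 + (q/(-130) - 84/q) = 6 + (q*(-1/130) - 84/q) = 6 + (-q/130 - 84/q) = 6 + (-84/q - q/130) = 6 - 84/q - q/130)
1/(A(-126) + (1/(-43 - 7) - 8)²) = 1/((6 - 84/(-126) - 1/130*(-126)) + (1/(-43 - 7) - 8)²) = 1/((6 - 84*(-1/126) + 63/65) + (1/(-50) - 8)²) = 1/((6 + ⅔ + 63/65) + (-1/50 - 8)²) = 1/(1489/195 + (-401/50)²) = 1/(1489/195 + 160801/2500) = 1/(7015739/97500) = 97500/7015739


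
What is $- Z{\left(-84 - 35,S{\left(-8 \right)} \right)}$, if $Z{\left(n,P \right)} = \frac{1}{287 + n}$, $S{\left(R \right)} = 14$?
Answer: $- \frac{1}{168} \approx -0.0059524$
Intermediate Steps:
$- Z{\left(-84 - 35,S{\left(-8 \right)} \right)} = - \frac{1}{287 - 119} = - \frac{1}{168}$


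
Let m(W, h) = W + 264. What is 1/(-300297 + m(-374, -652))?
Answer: -1/300407 ≈ -3.3288e-6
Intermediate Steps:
m(W, h) = 264 + W
1/(-300297 + m(-374, -652)) = 1/(-300297 + (264 - 374)) = 1/(-300297 - 110) = 1/(-300407) = -1/300407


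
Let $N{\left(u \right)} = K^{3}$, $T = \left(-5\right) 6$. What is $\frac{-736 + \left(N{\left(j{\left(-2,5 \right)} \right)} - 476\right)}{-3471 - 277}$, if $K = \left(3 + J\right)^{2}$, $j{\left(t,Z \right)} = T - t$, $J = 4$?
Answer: $- \frac{116437}{3748} \approx -31.066$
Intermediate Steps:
$T = -30$
$j{\left(t,Z \right)} = -30 - t$
$K = 49$ ($K = \left(3 + 4\right)^{2} = 7^{2} = 49$)
$N{\left(u \right)} = 117649$ ($N{\left(u \right)} = 49^{3} = 117649$)
$\frac{-736 + \left(N{\left(j{\left(-2,5 \right)} \right)} - 476\right)}{-3471 - 277} = \frac{-736 + \left(117649 - 476\right)}{-3471 - 277} = \frac{-736 + \left(117649 - 476\right)}{-3748} = \left(-736 + 117173\right) \left(- \frac{1}{3748}\right) = 116437 \left(- \frac{1}{3748}\right) = - \frac{116437}{3748}$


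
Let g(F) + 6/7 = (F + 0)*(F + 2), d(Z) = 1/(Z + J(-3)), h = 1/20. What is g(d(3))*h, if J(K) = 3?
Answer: -25/1008 ≈ -0.024802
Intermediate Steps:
h = 1/20 ≈ 0.050000
d(Z) = 1/(3 + Z) (d(Z) = 1/(Z + 3) = 1/(3 + Z))
g(F) = -6/7 + F*(2 + F) (g(F) = -6/7 + (F + 0)*(F + 2) = -6/7 + F*(2 + F))
g(d(3))*h = (-6/7 + (1/(3 + 3))**2 + 2/(3 + 3))*(1/20) = (-6/7 + (1/6)**2 + 2/6)*(1/20) = (-6/7 + (1/6)**2 + 2*(1/6))*(1/20) = (-6/7 + 1/36 + 1/3)*(1/20) = -125/252*1/20 = -25/1008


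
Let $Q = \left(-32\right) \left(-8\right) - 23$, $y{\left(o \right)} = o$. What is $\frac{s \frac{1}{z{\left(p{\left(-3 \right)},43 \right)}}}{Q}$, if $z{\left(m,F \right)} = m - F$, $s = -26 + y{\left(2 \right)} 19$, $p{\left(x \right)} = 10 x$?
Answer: $- \frac{12}{17009} \approx -0.00070551$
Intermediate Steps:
$Q = 233$ ($Q = 256 - 23 = 233$)
$s = 12$ ($s = -26 + 2 \cdot 19 = -26 + 38 = 12$)
$\frac{s \frac{1}{z{\left(p{\left(-3 \right)},43 \right)}}}{Q} = \frac{12 \frac{1}{10 \left(-3\right) - 43}}{233} = \frac{12}{-30 - 43} \cdot \frac{1}{233} = \frac{12}{-73} \cdot \frac{1}{233} = 12 \left(- \frac{1}{73}\right) \frac{1}{233} = \left(- \frac{12}{73}\right) \frac{1}{233} = - \frac{12}{17009}$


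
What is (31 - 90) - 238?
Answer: -297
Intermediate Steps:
(31 - 90) - 238 = -59 - 238 = -297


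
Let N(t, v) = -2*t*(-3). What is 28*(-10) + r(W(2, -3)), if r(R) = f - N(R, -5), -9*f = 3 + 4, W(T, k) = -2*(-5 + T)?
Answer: -2851/9 ≈ -316.78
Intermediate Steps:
W(T, k) = 10 - 2*T
N(t, v) = 6*t
f = -7/9 (f = -(3 + 4)/9 = -1/9*7 = -7/9 ≈ -0.77778)
r(R) = -7/9 - 6*R
28*(-10) + r(W(2, -3)) = 28*(-10) + (-7/9 - 6*(10 - 2*2)) = -280 + (-7/9 - 6*(10 - 4)) = -280 + (-7/9 - 6*6) = -280 + (-7/9 - 36) = -280 - 331/9 = -2851/9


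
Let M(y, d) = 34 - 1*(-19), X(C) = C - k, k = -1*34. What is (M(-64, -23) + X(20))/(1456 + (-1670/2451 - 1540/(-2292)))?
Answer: 16697029/227202957 ≈ 0.073489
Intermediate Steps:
k = -34
X(C) = 34 + C (X(C) = C - 1*(-34) = C + 34 = 34 + C)
M(y, d) = 53 (M(y, d) = 34 + 19 = 53)
(M(-64, -23) + X(20))/(1456 + (-1670/2451 - 1540/(-2292))) = (53 + (34 + 20))/(1456 + (-1670/2451 - 1540/(-2292))) = (53 + 54)/(1456 + (-1670*1/2451 - 1540*(-1/2292))) = 107/(1456 + (-1670/2451 + 385/573)) = 107/(1456 - 1475/156047) = 107/(227202957/156047) = 107*(156047/227202957) = 16697029/227202957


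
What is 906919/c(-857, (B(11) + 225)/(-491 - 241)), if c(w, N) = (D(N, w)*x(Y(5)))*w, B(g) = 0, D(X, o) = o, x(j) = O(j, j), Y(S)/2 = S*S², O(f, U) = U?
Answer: 906919/183612250 ≈ 0.0049393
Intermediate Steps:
Y(S) = 2*S³ (Y(S) = 2*(S*S²) = 2*S³)
x(j) = j
c(w, N) = 250*w² (c(w, N) = (w*(2*5³))*w = (w*(2*125))*w = (w*250)*w = (250*w)*w = 250*w²)
906919/c(-857, (B(11) + 225)/(-491 - 241)) = 906919/((250*(-857)²)) = 906919/((250*734449)) = 906919/183612250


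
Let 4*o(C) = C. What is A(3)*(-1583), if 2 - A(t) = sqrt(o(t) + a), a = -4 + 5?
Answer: -3166 + 1583*sqrt(7)/2 ≈ -1071.9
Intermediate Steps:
o(C) = C/4
a = 1
A(t) = 2 - sqrt(1 + t/4) (A(t) = 2 - sqrt(t/4 + 1) = 2 - sqrt(1 + t/4))
A(3)*(-1583) = (2 - sqrt(4 + 3)/2)*(-1583) = (2 - sqrt(7)/2)*(-1583) = -3166 + 1583*sqrt(7)/2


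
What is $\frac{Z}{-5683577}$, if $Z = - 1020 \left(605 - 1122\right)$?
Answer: $- \frac{527340}{5683577} \approx -0.092783$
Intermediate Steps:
$Z = 527340$ ($Z = \left(-1020\right) \left(-517\right) = 527340$)
$\frac{Z}{-5683577} = \frac{527340}{-5683577} = 527340 \left(- \frac{1}{5683577}\right) = - \frac{527340}{5683577}$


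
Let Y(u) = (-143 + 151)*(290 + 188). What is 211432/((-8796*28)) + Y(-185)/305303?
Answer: -7951127323/9399058158 ≈ -0.84595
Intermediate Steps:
Y(u) = 3824 (Y(u) = 8*478 = 3824)
211432/((-8796*28)) + Y(-185)/305303 = 211432/((-8796*28)) + 3824/305303 = 211432/(-246288) + 3824*(1/305303) = 211432*(-1/246288) + 3824/305303 = -26429/30786 + 3824/305303 = -7951127323/9399058158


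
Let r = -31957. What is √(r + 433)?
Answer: 2*I*√7881 ≈ 177.55*I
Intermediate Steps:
√(r + 433) = √(-31957 + 433) = √(-31524) = 2*I*√7881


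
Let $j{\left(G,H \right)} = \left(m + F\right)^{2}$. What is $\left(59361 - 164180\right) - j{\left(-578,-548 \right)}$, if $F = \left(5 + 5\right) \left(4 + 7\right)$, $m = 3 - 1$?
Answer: $-117363$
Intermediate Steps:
$m = 2$ ($m = 3 - 1 = 2$)
$F = 110$ ($F = 10 \cdot 11 = 110$)
$j{\left(G,H \right)} = 12544$ ($j{\left(G,H \right)} = \left(2 + 110\right)^{2} = 112^{2} = 12544$)
$\left(59361 - 164180\right) - j{\left(-578,-548 \right)} = \left(59361 - 164180\right) - 12544 = -104819 - 12544 = -117363$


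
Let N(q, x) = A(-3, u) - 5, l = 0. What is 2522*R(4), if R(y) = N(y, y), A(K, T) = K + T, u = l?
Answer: -20176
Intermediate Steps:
u = 0
N(q, x) = -8 (N(q, x) = (-3 + 0) - 5 = -3 - 5 = -8)
R(y) = -8
2522*R(4) = 2522*(-8) = -20176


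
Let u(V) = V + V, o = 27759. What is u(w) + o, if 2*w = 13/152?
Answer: 4219381/152 ≈ 27759.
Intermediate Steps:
w = 13/304 (w = (13/152)/2 = (13*(1/152))/2 = (½)*(13/152) = 13/304 ≈ 0.042763)
u(V) = 2*V
u(w) + o = 2*(13/304) + 27759 = 13/152 + 27759 = 4219381/152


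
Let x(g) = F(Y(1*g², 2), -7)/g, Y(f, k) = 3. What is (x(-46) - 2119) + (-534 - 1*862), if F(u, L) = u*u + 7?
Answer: -80853/23 ≈ -3515.3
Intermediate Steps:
F(u, L) = 7 + u² (F(u, L) = u² + 7 = 7 + u²)
x(g) = 16/g (x(g) = (7 + 3²)/g = (7 + 9)/g = 16/g)
(x(-46) - 2119) + (-534 - 1*862) = (16/(-46) - 2119) + (-534 - 1*862) = (16*(-1/46) - 2119) + (-534 - 862) = (-8/23 - 2119) - 1396 = -48745/23 - 1396 = -80853/23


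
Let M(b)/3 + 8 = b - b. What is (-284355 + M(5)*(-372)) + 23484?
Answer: -251943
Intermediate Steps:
M(b) = -24 (M(b) = -24 + 3*(b - b) = -24 + 3*0 = -24 + 0 = -24)
(-284355 + M(5)*(-372)) + 23484 = (-284355 - 24*(-372)) + 23484 = (-284355 + 8928) + 23484 = -275427 + 23484 = -251943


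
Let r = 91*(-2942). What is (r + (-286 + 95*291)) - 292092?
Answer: -532455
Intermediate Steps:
r = -267722
(r + (-286 + 95*291)) - 292092 = (-267722 + (-286 + 95*291)) - 292092 = (-267722 + (-286 + 27645)) - 292092 = (-267722 + 27359) - 292092 = -240363 - 292092 = -532455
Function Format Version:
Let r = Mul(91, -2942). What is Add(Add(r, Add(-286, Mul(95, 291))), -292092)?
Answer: -532455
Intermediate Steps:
r = -267722
Add(Add(r, Add(-286, Mul(95, 291))), -292092) = Add(Add(-267722, Add(-286, Mul(95, 291))), -292092) = Add(Add(-267722, Add(-286, 27645)), -292092) = Add(Add(-267722, 27359), -292092) = Add(-240363, -292092) = -532455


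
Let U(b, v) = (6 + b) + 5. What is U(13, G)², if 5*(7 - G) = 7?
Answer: 576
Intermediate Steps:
G = 28/5 (G = 7 - ⅕*7 = 7 - 7/5 = 28/5 ≈ 5.6000)
U(b, v) = 11 + b
U(13, G)² = (11 + 13)² = 24² = 576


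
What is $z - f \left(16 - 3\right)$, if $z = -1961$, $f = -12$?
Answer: $-1805$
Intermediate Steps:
$z - f \left(16 - 3\right) = -1961 - - 12 \left(16 - 3\right) = -1961 - \left(-12\right) 13 = -1961 - -156 = -1961 + 156 = -1805$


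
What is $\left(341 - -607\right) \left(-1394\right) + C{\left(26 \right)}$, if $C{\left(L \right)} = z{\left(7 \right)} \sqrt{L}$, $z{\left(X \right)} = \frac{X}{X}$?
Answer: $-1321512 + \sqrt{26} \approx -1.3215 \cdot 10^{6}$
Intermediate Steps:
$z{\left(X \right)} = 1$
$C{\left(L \right)} = \sqrt{L}$ ($C{\left(L \right)} = 1 \sqrt{L} = \sqrt{L}$)
$\left(341 - -607\right) \left(-1394\right) + C{\left(26 \right)} = \left(341 - -607\right) \left(-1394\right) + \sqrt{26} = \left(341 + 607\right) \left(-1394\right) + \sqrt{26} = 948 \left(-1394\right) + \sqrt{26} = -1321512 + \sqrt{26}$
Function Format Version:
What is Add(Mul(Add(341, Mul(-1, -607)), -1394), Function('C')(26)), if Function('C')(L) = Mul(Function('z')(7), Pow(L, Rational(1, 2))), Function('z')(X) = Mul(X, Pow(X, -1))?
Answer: Add(-1321512, Pow(26, Rational(1, 2))) ≈ -1.3215e+6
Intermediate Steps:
Function('z')(X) = 1
Function('C')(L) = Pow(L, Rational(1, 2)) (Function('C')(L) = Mul(1, Pow(L, Rational(1, 2))) = Pow(L, Rational(1, 2)))
Add(Mul(Add(341, Mul(-1, -607)), -1394), Function('C')(26)) = Add(Mul(Add(341, Mul(-1, -607)), -1394), Pow(26, Rational(1, 2))) = Add(Mul(Add(341, 607), -1394), Pow(26, Rational(1, 2))) = Add(Mul(948, -1394), Pow(26, Rational(1, 2))) = Add(-1321512, Pow(26, Rational(1, 2)))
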